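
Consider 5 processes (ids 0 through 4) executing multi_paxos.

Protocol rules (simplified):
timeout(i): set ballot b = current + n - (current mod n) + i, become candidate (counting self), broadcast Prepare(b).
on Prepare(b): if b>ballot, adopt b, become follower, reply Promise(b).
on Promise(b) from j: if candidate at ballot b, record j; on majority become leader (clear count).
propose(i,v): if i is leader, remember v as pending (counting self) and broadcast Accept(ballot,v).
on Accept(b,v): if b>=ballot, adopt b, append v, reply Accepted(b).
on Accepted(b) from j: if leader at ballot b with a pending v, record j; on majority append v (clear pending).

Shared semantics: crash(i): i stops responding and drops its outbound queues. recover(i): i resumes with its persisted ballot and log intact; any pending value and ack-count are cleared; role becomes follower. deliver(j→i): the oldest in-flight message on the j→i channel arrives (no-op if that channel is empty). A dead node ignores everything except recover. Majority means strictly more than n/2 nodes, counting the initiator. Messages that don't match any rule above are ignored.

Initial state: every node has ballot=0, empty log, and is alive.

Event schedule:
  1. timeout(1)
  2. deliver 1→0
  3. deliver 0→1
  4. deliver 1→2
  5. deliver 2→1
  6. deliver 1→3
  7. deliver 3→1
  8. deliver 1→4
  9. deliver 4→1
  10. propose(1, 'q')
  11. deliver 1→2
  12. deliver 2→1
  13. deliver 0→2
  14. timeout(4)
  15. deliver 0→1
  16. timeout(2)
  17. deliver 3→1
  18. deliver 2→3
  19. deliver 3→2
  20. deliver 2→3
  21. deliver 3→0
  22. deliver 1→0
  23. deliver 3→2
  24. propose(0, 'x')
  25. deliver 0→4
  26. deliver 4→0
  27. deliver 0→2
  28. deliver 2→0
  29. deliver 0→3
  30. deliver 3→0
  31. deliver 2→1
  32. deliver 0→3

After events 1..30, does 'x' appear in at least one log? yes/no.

e1 timeout(1): 1[cand,b=6,-]
e2 deliver 1→0: 0[foll,b=6,-]
e3 deliver 0→1: ·
e4 deliver 1→2: 2[foll,b=6,-]
e5 deliver 2→1: 1[lead,b=6,-]
e6 deliver 1→3: 3[foll,b=6,-]
e7 deliver 3→1: ·
e8 deliver 1→4: 4[foll,b=6,-]
e9 deliver 4→1: ·
e10 propose(1,'q'): ·
e11 deliver 1→2: 2[foll,b=6,q]
e12 deliver 2→1: ·
e13 deliver 0→2: ·
e14 timeout(4): 4[cand,b=14,-]
e15 deliver 0→1: ·
e16 timeout(2): 2[cand,b=12,q]
e17 deliver 3→1: ·
e18 deliver 2→3: 3[foll,b=12,-]
e19 deliver 3→2: ·
e20 deliver 2→3: ·
e21 deliver 3→0: ·
e22 deliver 1→0: 0[foll,b=6,q]
e23 deliver 3→2: ·
e24 propose(0,'x'): ·
e25 deliver 0→4: ·
e26 deliver 4→0: 0[foll,b=14,q]
e27 deliver 0→2: ·
e28 deliver 2→0: ·
e29 deliver 0→3: ·
e30 deliver 3→0: ·

no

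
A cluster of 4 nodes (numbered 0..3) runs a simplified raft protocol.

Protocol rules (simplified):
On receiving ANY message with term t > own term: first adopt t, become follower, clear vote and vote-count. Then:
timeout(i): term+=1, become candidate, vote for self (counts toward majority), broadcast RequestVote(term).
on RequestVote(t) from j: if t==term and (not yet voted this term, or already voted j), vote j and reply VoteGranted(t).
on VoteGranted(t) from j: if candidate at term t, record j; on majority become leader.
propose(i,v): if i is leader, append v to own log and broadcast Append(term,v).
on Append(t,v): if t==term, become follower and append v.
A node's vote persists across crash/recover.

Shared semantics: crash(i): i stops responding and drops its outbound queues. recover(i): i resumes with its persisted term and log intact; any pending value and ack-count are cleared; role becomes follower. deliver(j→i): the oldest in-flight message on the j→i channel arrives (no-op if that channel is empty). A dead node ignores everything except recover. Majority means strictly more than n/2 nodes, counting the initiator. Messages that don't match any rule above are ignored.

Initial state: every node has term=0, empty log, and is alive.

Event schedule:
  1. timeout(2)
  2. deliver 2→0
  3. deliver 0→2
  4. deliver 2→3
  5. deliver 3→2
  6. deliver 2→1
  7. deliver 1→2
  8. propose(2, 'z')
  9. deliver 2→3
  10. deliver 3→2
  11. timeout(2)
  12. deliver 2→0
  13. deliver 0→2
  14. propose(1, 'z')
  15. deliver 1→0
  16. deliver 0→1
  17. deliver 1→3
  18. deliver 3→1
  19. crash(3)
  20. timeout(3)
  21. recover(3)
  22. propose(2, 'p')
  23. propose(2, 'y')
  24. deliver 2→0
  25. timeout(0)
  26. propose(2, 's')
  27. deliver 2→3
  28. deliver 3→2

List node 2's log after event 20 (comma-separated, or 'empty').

1. timeout(2):  <2:cand t1 ->
2. deliver 2→0:  <0:foll t1 ->
3. deliver 0→2:  nop
4. deliver 2→3:  <3:foll t1 ->
5. deliver 3→2:  <2:lead t1 ->
6. deliver 2→1:  <1:foll t1 ->
7. deliver 1→2:  nop
8. propose(2,'z'):  <2:lead t1 z>
9. deliver 2→3:  <3:foll t1 z>
10. deliver 3→2:  nop
11. timeout(2):  <2:cand t2 z>
12. deliver 2→0:  <0:foll t1 z>
13. deliver 0→2:  nop
14. propose(1,'z'):  nop
15. deliver 1→0:  nop
16. deliver 0→1:  nop
17. deliver 1→3:  nop
18. deliver 3→1:  nop
19. crash(3):  <3:✗foll t1 z>
20. timeout(3):  nop

z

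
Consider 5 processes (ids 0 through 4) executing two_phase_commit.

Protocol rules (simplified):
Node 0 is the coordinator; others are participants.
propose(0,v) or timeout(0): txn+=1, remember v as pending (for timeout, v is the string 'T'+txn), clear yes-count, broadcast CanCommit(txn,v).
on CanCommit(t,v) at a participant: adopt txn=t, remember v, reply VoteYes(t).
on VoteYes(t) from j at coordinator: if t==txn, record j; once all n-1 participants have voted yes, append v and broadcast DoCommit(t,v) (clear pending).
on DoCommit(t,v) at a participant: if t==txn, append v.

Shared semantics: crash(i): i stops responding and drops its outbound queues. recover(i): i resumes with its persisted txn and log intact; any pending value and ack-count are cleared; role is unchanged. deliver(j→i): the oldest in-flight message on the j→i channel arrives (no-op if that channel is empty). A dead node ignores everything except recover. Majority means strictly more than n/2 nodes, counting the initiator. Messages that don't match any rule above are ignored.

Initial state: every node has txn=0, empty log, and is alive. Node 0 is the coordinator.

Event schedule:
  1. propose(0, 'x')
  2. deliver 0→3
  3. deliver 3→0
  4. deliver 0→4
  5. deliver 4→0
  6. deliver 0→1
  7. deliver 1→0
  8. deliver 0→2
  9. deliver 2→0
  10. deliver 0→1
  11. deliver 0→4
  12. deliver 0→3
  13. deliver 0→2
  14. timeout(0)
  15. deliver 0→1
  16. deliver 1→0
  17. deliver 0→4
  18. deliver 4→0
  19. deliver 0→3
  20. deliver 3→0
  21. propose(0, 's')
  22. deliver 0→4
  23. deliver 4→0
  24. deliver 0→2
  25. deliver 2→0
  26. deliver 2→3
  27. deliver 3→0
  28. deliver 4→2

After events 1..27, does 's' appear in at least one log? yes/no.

1. propose(0,'x'):  <0:coor t1 ->
2. deliver 0→3:  <3:part t1 ->
3. deliver 3→0:  nop
4. deliver 0→4:  <4:part t1 ->
5. deliver 4→0:  nop
6. deliver 0→1:  <1:part t1 ->
7. deliver 1→0:  nop
8. deliver 0→2:  <2:part t1 ->
9. deliver 2→0:  <0:coor t1 x>
10. deliver 0→1:  <1:part t1 x>
11. deliver 0→4:  <4:part t1 x>
12. deliver 0→3:  <3:part t1 x>
13. deliver 0→2:  <2:part t1 x>
14. timeout(0):  <0:coor t2 x>
15. deliver 0→1:  <1:part t2 x>
16. deliver 1→0:  nop
17. deliver 0→4:  <4:part t2 x>
18. deliver 4→0:  nop
19. deliver 0→3:  <3:part t2 x>
20. deliver 3→0:  nop
21. propose(0,'s'):  <0:coor t3 x>
22. deliver 0→4:  <4:part t3 x>
23. deliver 4→0:  nop
24. deliver 0→2:  <2:part t2 x>
25. deliver 2→0:  nop
26. deliver 2→3:  nop
27. deliver 3→0:  nop

no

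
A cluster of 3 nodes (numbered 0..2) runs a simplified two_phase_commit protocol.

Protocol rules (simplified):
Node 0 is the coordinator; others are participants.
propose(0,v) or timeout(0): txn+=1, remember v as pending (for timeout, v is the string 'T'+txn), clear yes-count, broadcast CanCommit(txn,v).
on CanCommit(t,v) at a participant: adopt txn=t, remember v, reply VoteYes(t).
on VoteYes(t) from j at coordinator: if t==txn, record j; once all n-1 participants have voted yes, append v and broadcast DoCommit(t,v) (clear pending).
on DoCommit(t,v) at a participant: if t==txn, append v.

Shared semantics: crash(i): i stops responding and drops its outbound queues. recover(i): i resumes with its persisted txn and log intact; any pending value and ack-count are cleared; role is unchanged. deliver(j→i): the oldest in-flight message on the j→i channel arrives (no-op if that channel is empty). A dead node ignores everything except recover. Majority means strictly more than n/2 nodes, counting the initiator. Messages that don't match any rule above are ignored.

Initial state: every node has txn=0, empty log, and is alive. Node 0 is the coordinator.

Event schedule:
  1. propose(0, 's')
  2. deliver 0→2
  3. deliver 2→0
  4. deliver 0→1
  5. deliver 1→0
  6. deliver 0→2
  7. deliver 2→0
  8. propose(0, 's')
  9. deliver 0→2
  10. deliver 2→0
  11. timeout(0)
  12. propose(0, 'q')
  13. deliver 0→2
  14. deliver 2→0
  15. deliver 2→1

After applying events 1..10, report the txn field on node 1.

after 1 — propose(0,'s'): n0:coor/t1/[-]
after 2 — deliver 0→2: n2:part/t1/[-]
after 3 — deliver 2→0: ·
after 4 — deliver 0→1: n1:part/t1/[-]
after 5 — deliver 1→0: n0:coor/t1/[s]
after 6 — deliver 0→2: n2:part/t1/[s]
after 7 — deliver 2→0: ·
after 8 — propose(0,'s'): n0:coor/t2/[s]
after 9 — deliver 0→2: n2:part/t2/[s]
after 10 — deliver 2→0: ·

1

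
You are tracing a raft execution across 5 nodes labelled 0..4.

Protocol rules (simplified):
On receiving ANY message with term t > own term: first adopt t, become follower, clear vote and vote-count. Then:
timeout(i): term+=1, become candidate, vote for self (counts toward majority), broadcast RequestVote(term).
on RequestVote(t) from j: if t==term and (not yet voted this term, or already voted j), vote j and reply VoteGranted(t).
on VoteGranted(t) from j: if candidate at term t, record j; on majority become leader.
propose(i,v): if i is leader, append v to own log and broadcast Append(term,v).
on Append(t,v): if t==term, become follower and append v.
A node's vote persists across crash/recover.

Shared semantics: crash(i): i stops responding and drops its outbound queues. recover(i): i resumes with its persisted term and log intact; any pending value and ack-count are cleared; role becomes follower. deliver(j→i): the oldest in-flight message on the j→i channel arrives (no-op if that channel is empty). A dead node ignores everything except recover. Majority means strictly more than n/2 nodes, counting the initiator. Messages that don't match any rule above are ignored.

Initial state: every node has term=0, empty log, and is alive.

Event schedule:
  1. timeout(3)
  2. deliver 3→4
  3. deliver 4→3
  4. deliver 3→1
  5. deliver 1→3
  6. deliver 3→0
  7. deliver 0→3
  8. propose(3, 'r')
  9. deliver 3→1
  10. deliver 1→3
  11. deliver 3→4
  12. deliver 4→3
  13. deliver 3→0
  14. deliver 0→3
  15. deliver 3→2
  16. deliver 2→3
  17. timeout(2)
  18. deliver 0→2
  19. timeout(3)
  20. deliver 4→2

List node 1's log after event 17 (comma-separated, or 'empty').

1. timeout(3):  <3:cand t1 ->
2. deliver 3→4:  <4:foll t1 ->
3. deliver 4→3:  nop
4. deliver 3→1:  <1:foll t1 ->
5. deliver 1→3:  <3:lead t1 ->
6. deliver 3→0:  <0:foll t1 ->
7. deliver 0→3:  nop
8. propose(3,'r'):  <3:lead t1 r>
9. deliver 3→1:  <1:foll t1 r>
10. deliver 1→3:  nop
11. deliver 3→4:  <4:foll t1 r>
12. deliver 4→3:  nop
13. deliver 3→0:  <0:foll t1 r>
14. deliver 0→3:  nop
15. deliver 3→2:  <2:foll t1 ->
16. deliver 2→3:  nop
17. timeout(2):  <2:cand t2 ->

r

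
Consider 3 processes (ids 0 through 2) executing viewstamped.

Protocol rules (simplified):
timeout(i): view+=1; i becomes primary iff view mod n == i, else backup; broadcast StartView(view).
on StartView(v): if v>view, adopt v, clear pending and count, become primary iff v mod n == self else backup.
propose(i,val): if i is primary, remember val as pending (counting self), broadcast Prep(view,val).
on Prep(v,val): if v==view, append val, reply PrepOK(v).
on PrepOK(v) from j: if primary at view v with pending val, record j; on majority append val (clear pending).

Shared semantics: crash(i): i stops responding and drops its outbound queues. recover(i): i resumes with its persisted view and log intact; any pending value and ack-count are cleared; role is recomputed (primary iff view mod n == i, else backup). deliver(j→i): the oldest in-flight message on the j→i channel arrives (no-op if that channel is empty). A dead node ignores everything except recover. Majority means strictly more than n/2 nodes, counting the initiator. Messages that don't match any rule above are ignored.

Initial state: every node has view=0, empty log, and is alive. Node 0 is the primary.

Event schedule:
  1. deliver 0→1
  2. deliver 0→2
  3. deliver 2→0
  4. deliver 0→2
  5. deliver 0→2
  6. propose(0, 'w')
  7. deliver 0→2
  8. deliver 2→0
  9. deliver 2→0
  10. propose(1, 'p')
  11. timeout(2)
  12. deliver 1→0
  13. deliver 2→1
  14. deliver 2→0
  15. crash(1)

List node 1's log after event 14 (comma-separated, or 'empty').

empty

e1 deliver 0→1: ·
e2 deliver 0→2: ·
e3 deliver 2→0: ·
e4 deliver 0→2: ·
e5 deliver 0→2: ·
e6 propose(0,'w'): ·
e7 deliver 0→2: 2[back,v=0,w]
e8 deliver 2→0: 0[prim,v=0,w]
e9 deliver 2→0: ·
e10 propose(1,'p'): ·
e11 timeout(2): 2[back,v=1,w]
e12 deliver 1→0: ·
e13 deliver 2→1: 1[prim,v=1,-]
e14 deliver 2→0: 0[back,v=1,w]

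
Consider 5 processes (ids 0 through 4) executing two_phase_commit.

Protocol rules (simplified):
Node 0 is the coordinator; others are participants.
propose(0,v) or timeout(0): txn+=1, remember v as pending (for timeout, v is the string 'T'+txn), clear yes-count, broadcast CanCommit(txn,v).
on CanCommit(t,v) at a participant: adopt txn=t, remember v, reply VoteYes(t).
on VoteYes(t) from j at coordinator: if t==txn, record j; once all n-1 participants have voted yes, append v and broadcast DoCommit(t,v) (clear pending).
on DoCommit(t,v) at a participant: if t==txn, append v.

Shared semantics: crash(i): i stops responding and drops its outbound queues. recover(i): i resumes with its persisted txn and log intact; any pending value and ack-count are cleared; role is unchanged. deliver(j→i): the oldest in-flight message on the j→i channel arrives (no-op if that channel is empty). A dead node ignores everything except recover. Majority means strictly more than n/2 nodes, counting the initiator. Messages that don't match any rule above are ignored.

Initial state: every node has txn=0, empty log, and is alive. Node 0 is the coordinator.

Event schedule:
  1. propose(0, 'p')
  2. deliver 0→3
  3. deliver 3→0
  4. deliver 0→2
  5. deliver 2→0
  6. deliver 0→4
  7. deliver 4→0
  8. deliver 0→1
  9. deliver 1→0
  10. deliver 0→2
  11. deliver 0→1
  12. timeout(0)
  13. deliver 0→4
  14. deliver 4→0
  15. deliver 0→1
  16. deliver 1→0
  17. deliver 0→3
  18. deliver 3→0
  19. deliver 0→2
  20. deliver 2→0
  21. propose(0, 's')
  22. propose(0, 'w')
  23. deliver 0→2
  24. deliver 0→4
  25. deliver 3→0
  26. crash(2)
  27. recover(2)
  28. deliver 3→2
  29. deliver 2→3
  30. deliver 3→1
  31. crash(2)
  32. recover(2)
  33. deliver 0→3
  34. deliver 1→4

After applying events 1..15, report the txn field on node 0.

2

step 1 propose(0,'p'): 0={coor,t=1,log=-}
step 2 deliver 0→3: 3={part,t=1,log=-}
step 3 deliver 3→0: —
step 4 deliver 0→2: 2={part,t=1,log=-}
step 5 deliver 2→0: —
step 6 deliver 0→4: 4={part,t=1,log=-}
step 7 deliver 4→0: —
step 8 deliver 0→1: 1={part,t=1,log=-}
step 9 deliver 1→0: 0={coor,t=1,log=p}
step 10 deliver 0→2: 2={part,t=1,log=p}
step 11 deliver 0→1: 1={part,t=1,log=p}
step 12 timeout(0): 0={coor,t=2,log=p}
step 13 deliver 0→4: 4={part,t=1,log=p}
step 14 deliver 4→0: —
step 15 deliver 0→1: 1={part,t=2,log=p}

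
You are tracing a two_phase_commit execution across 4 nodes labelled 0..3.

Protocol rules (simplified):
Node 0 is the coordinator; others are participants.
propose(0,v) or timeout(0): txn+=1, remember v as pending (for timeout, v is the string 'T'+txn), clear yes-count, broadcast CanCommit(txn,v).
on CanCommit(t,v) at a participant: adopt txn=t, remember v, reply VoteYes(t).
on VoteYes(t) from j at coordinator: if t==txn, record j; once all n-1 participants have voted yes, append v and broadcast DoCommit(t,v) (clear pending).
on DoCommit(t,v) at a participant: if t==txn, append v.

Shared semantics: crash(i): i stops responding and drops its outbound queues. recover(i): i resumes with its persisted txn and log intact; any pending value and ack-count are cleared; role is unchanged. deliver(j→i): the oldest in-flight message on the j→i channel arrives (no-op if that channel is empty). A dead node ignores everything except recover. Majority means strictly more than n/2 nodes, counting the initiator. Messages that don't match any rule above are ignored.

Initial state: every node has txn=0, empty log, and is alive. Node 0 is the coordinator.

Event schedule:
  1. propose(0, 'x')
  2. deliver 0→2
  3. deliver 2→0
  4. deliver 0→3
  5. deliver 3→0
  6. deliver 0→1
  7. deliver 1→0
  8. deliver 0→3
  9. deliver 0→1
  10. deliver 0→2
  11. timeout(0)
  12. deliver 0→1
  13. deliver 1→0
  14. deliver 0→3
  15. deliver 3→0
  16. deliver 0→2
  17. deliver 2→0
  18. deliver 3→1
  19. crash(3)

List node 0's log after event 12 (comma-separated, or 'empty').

step 1 propose(0,'x'): 0={coor,t=1,log=-}
step 2 deliver 0→2: 2={part,t=1,log=-}
step 3 deliver 2→0: —
step 4 deliver 0→3: 3={part,t=1,log=-}
step 5 deliver 3→0: —
step 6 deliver 0→1: 1={part,t=1,log=-}
step 7 deliver 1→0: 0={coor,t=1,log=x}
step 8 deliver 0→3: 3={part,t=1,log=x}
step 9 deliver 0→1: 1={part,t=1,log=x}
step 10 deliver 0→2: 2={part,t=1,log=x}
step 11 timeout(0): 0={coor,t=2,log=x}
step 12 deliver 0→1: 1={part,t=2,log=x}

x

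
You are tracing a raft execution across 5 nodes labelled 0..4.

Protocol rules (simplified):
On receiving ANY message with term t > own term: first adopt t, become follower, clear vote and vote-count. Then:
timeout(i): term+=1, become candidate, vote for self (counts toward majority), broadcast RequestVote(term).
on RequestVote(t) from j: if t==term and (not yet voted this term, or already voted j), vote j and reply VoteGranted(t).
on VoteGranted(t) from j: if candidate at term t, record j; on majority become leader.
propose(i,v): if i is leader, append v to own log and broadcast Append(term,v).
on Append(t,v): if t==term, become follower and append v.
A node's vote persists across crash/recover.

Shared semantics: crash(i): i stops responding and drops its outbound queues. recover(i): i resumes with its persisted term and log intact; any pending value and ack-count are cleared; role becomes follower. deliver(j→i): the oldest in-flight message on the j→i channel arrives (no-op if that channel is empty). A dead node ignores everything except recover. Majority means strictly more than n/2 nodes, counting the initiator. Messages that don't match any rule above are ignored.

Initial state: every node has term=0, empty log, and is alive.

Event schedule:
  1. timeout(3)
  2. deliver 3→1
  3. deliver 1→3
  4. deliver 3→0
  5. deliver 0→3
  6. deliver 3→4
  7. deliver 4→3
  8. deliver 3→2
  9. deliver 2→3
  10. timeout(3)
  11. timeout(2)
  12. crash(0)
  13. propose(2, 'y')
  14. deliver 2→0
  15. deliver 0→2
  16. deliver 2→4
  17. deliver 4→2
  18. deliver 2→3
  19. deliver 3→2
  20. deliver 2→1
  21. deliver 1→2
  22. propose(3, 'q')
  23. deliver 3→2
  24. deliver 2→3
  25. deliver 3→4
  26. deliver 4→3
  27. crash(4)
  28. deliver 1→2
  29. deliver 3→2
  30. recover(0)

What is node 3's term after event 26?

2

e1 timeout(3): 3[cand,t=1,-]
e2 deliver 3→1: 1[foll,t=1,-]
e3 deliver 1→3: ·
e4 deliver 3→0: 0[foll,t=1,-]
e5 deliver 0→3: 3[lead,t=1,-]
e6 deliver 3→4: 4[foll,t=1,-]
e7 deliver 4→3: ·
e8 deliver 3→2: 2[foll,t=1,-]
e9 deliver 2→3: ·
e10 timeout(3): 3[cand,t=2,-]
e11 timeout(2): 2[cand,t=2,-]
e12 crash(0): 0[✗foll,t=1,-]
e13 propose(2,'y'): ·
e14 deliver 2→0: ·
e15 deliver 0→2: ·
e16 deliver 2→4: 4[foll,t=2,-]
e17 deliver 4→2: ·
e18 deliver 2→3: ·
e19 deliver 3→2: ·
e20 deliver 2→1: 1[foll,t=2,-]
e21 deliver 1→2: 2[lead,t=2,-]
e22 propose(3,'q'): ·
e23 deliver 3→2: ·
e24 deliver 2→3: ·
e25 deliver 3→4: ·
e26 deliver 4→3: ·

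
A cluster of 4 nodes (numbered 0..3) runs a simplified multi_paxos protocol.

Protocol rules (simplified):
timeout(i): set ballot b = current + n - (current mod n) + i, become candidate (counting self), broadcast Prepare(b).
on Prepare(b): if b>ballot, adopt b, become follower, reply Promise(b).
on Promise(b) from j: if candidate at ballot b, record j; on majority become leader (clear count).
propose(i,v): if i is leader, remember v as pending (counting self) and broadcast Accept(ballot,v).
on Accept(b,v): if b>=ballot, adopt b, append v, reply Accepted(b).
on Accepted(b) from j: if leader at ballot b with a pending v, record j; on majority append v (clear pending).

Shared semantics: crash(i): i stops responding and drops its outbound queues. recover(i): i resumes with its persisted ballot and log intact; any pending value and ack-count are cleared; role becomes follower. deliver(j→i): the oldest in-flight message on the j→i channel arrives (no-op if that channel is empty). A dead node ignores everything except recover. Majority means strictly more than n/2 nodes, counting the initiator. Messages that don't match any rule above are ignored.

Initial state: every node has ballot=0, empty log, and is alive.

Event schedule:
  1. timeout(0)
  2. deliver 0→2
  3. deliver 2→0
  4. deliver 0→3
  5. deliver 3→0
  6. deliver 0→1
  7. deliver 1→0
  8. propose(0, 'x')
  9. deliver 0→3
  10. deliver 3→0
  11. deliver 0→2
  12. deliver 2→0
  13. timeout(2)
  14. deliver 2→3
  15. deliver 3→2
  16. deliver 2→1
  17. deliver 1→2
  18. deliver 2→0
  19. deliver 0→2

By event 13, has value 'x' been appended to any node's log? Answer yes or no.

yes

1. timeout(0):  <0:cand b4 ->
2. deliver 0→2:  <2:foll b4 ->
3. deliver 2→0:  nop
4. deliver 0→3:  <3:foll b4 ->
5. deliver 3→0:  <0:lead b4 ->
6. deliver 0→1:  <1:foll b4 ->
7. deliver 1→0:  nop
8. propose(0,'x'):  nop
9. deliver 0→3:  <3:foll b4 x>
10. deliver 3→0:  nop
11. deliver 0→2:  <2:foll b4 x>
12. deliver 2→0:  <0:lead b4 x>
13. timeout(2):  <2:cand b10 x>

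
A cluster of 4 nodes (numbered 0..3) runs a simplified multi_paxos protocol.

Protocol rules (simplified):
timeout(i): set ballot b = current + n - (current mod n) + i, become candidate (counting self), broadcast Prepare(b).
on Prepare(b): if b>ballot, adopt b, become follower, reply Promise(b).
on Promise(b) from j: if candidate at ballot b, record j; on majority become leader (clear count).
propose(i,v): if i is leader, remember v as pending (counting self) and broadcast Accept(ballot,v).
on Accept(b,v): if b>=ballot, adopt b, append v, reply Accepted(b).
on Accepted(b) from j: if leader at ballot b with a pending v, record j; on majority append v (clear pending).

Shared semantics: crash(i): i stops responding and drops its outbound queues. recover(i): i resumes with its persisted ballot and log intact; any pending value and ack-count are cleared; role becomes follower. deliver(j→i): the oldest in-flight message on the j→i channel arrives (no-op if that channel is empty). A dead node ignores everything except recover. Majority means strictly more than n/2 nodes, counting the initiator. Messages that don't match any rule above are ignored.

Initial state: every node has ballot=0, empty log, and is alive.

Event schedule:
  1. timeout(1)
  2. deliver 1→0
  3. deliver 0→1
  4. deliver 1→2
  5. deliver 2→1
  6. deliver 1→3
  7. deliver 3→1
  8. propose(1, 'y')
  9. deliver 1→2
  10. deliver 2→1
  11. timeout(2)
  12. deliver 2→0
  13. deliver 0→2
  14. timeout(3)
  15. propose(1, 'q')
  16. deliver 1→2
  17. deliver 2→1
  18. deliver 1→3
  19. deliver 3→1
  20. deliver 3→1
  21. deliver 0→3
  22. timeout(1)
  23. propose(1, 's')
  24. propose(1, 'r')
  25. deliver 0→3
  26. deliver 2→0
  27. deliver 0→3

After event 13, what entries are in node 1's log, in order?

empty

1. timeout(1):  <1:cand b5 ->
2. deliver 1→0:  <0:foll b5 ->
3. deliver 0→1:  nop
4. deliver 1→2:  <2:foll b5 ->
5. deliver 2→1:  <1:lead b5 ->
6. deliver 1→3:  <3:foll b5 ->
7. deliver 3→1:  nop
8. propose(1,'y'):  nop
9. deliver 1→2:  <2:foll b5 y>
10. deliver 2→1:  nop
11. timeout(2):  <2:cand b10 y>
12. deliver 2→0:  <0:foll b10 ->
13. deliver 0→2:  nop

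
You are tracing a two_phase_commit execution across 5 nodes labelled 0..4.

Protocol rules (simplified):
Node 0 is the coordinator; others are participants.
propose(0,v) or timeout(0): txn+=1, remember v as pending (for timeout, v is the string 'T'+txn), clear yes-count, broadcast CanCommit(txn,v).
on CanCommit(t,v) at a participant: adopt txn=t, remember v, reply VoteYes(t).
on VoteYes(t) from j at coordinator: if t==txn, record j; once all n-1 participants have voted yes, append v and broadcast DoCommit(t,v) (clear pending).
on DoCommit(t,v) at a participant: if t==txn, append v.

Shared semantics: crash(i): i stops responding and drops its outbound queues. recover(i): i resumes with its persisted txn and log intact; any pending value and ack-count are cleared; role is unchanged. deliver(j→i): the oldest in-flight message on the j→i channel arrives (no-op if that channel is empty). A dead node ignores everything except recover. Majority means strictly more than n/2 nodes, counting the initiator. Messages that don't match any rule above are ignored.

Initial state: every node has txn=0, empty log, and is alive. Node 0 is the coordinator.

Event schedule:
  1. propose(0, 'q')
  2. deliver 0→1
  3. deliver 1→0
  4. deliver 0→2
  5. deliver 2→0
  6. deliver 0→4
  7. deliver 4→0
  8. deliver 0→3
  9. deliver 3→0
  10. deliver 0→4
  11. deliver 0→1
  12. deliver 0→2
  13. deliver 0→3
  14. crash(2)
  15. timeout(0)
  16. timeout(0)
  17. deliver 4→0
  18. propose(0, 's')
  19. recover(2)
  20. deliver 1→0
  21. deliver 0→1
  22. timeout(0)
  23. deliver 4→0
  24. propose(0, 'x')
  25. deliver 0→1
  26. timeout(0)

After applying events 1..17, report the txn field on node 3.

1

e1 propose(0,'q'): 0[coor,t=1,-]
e2 deliver 0→1: 1[part,t=1,-]
e3 deliver 1→0: ·
e4 deliver 0→2: 2[part,t=1,-]
e5 deliver 2→0: ·
e6 deliver 0→4: 4[part,t=1,-]
e7 deliver 4→0: ·
e8 deliver 0→3: 3[part,t=1,-]
e9 deliver 3→0: 0[coor,t=1,q]
e10 deliver 0→4: 4[part,t=1,q]
e11 deliver 0→1: 1[part,t=1,q]
e12 deliver 0→2: 2[part,t=1,q]
e13 deliver 0→3: 3[part,t=1,q]
e14 crash(2): 2[✗part,t=1,q]
e15 timeout(0): 0[coor,t=2,q]
e16 timeout(0): 0[coor,t=3,q]
e17 deliver 4→0: ·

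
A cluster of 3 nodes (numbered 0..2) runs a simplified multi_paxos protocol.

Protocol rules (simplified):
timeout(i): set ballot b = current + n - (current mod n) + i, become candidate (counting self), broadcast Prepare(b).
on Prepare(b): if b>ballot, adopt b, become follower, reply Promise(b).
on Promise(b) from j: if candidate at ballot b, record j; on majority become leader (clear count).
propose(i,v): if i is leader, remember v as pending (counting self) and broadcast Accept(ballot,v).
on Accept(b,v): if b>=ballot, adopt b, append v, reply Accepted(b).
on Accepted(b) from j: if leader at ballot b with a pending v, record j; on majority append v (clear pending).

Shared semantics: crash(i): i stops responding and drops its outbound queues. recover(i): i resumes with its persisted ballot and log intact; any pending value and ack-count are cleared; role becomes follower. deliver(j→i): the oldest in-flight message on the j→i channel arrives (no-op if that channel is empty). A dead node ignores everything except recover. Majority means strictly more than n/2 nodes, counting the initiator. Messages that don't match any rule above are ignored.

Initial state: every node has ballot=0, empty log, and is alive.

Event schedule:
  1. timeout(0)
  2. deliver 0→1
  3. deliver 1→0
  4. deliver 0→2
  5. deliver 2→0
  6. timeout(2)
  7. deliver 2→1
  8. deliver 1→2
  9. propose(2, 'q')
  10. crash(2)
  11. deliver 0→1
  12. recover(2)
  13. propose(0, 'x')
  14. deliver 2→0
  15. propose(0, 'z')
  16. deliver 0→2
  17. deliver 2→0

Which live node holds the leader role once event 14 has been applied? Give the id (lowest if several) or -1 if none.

0

after 1 — timeout(0): n0:cand/b3/[-]
after 2 — deliver 0→1: n1:foll/b3/[-]
after 3 — deliver 1→0: n0:lead/b3/[-]
after 4 — deliver 0→2: n2:foll/b3/[-]
after 5 — deliver 2→0: ·
after 6 — timeout(2): n2:cand/b8/[-]
after 7 — deliver 2→1: n1:foll/b8/[-]
after 8 — deliver 1→2: n2:lead/b8/[-]
after 9 — propose(2,'q'): ·
after 10 — crash(2): n2:✗lead/b8/[-]
after 11 — deliver 0→1: ·
after 12 — recover(2): n2:foll/b8/[-]
after 13 — propose(0,'x'): ·
after 14 — deliver 2→0: ·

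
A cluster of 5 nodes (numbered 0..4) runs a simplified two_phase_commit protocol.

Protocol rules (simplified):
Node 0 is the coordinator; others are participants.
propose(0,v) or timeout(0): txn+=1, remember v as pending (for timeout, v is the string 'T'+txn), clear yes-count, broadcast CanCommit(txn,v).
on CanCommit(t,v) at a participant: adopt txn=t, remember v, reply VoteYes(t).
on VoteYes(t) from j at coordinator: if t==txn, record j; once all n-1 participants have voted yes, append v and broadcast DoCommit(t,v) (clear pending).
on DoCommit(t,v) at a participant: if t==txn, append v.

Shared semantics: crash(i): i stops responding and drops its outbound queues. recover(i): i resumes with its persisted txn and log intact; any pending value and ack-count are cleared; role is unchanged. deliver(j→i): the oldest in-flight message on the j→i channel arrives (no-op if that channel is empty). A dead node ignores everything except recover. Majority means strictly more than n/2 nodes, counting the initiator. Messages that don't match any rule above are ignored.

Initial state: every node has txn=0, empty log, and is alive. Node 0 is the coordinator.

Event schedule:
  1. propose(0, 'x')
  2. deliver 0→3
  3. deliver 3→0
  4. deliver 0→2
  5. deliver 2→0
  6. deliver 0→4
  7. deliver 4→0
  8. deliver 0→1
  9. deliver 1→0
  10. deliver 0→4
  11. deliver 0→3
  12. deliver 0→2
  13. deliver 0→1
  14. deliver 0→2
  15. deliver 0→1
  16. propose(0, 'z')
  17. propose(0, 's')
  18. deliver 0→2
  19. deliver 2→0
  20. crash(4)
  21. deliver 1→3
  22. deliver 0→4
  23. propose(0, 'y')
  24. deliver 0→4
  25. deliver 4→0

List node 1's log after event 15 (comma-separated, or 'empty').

step 1 propose(0,'x'): 0={coor,t=1,log=-}
step 2 deliver 0→3: 3={part,t=1,log=-}
step 3 deliver 3→0: —
step 4 deliver 0→2: 2={part,t=1,log=-}
step 5 deliver 2→0: —
step 6 deliver 0→4: 4={part,t=1,log=-}
step 7 deliver 4→0: —
step 8 deliver 0→1: 1={part,t=1,log=-}
step 9 deliver 1→0: 0={coor,t=1,log=x}
step 10 deliver 0→4: 4={part,t=1,log=x}
step 11 deliver 0→3: 3={part,t=1,log=x}
step 12 deliver 0→2: 2={part,t=1,log=x}
step 13 deliver 0→1: 1={part,t=1,log=x}
step 14 deliver 0→2: —
step 15 deliver 0→1: —

x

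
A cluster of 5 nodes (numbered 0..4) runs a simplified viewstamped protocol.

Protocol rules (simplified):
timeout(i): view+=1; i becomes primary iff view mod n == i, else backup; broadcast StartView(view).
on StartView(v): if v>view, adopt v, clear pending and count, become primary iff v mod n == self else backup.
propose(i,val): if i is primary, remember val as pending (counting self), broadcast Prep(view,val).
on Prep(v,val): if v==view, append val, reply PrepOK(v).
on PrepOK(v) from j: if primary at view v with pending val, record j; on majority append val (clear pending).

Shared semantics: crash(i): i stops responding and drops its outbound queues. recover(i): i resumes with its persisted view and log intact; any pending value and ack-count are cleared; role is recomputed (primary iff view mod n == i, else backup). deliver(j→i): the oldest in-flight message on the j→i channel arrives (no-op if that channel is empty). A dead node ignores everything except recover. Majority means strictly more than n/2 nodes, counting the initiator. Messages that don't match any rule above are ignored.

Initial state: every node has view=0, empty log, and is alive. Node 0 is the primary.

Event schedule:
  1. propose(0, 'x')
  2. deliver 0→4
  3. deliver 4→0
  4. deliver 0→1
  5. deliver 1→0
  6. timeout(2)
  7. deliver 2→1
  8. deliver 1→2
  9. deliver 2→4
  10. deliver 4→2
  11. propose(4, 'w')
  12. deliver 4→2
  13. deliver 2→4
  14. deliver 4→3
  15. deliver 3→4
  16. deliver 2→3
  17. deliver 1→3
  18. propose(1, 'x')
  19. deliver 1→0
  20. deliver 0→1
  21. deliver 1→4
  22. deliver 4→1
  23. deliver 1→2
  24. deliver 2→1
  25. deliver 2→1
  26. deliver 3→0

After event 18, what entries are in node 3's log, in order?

1. propose(0,'x'):  nop
2. deliver 0→4:  <4:back v0 x>
3. deliver 4→0:  nop
4. deliver 0→1:  <1:back v0 x>
5. deliver 1→0:  <0:prim v0 x>
6. timeout(2):  <2:back v1 ->
7. deliver 2→1:  <1:prim v1 x>
8. deliver 1→2:  nop
9. deliver 2→4:  <4:back v1 x>
10. deliver 4→2:  nop
11. propose(4,'w'):  nop
12. deliver 4→2:  nop
13. deliver 2→4:  nop
14. deliver 4→3:  nop
15. deliver 3→4:  nop
16. deliver 2→3:  <3:back v1 ->
17. deliver 1→3:  nop
18. propose(1,'x'):  nop

empty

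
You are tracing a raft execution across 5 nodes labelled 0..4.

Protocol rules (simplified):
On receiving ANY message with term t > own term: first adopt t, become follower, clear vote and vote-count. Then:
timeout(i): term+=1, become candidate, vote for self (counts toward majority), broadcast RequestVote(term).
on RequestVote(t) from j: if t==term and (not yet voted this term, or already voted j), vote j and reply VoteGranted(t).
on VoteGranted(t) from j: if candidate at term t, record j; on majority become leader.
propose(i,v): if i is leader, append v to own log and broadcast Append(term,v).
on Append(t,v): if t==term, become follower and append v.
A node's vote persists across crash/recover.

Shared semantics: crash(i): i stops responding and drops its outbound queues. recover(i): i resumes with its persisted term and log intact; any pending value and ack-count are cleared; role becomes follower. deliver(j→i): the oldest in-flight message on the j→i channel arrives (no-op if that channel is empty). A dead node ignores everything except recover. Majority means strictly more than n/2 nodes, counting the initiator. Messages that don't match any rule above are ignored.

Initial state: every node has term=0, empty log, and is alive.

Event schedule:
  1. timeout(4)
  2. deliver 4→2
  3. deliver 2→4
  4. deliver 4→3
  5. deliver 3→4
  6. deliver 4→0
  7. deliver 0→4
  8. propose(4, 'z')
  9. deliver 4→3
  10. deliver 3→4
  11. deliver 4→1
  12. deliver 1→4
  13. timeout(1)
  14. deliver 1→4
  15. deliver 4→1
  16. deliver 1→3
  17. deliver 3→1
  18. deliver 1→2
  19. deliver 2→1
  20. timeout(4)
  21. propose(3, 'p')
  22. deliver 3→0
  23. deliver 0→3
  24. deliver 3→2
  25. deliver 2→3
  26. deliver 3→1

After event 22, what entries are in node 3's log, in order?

z

e1 timeout(4): 4[cand,t=1,-]
e2 deliver 4→2: 2[foll,t=1,-]
e3 deliver 2→4: ·
e4 deliver 4→3: 3[foll,t=1,-]
e5 deliver 3→4: 4[lead,t=1,-]
e6 deliver 4→0: 0[foll,t=1,-]
e7 deliver 0→4: ·
e8 propose(4,'z'): 4[lead,t=1,z]
e9 deliver 4→3: 3[foll,t=1,z]
e10 deliver 3→4: ·
e11 deliver 4→1: 1[foll,t=1,-]
e12 deliver 1→4: ·
e13 timeout(1): 1[cand,t=2,-]
e14 deliver 1→4: 4[foll,t=2,z]
e15 deliver 4→1: ·
e16 deliver 1→3: 3[foll,t=2,z]
e17 deliver 3→1: ·
e18 deliver 1→2: 2[foll,t=2,-]
e19 deliver 2→1: 1[lead,t=2,-]
e20 timeout(4): 4[cand,t=3,z]
e21 propose(3,'p'): ·
e22 deliver 3→0: ·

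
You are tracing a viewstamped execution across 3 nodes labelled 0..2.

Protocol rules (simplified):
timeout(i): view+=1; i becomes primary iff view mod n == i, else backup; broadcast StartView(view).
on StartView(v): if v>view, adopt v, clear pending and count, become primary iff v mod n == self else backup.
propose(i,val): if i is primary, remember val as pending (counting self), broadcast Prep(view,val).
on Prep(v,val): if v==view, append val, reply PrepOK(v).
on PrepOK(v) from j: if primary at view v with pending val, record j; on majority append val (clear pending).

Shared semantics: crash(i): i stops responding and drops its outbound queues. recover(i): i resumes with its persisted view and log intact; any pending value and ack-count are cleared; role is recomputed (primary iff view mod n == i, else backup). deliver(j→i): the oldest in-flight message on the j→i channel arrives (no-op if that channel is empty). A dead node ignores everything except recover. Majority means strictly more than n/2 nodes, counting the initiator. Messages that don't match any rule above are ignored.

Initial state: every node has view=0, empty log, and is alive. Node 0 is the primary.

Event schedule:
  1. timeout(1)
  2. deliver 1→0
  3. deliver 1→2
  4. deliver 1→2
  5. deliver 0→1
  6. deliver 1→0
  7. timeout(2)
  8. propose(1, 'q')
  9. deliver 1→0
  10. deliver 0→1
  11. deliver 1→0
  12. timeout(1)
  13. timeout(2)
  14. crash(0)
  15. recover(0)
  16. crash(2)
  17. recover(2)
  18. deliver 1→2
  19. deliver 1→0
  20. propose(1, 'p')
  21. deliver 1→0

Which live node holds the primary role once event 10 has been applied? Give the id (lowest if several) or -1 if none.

1

step 1 timeout(1): 1={prim,v=1,log=-}
step 2 deliver 1→0: 0={back,v=1,log=-}
step 3 deliver 1→2: 2={back,v=1,log=-}
step 4 deliver 1→2: —
step 5 deliver 0→1: —
step 6 deliver 1→0: —
step 7 timeout(2): 2={prim,v=2,log=-}
step 8 propose(1,'q'): —
step 9 deliver 1→0: 0={back,v=1,log=q}
step 10 deliver 0→1: 1={prim,v=1,log=q}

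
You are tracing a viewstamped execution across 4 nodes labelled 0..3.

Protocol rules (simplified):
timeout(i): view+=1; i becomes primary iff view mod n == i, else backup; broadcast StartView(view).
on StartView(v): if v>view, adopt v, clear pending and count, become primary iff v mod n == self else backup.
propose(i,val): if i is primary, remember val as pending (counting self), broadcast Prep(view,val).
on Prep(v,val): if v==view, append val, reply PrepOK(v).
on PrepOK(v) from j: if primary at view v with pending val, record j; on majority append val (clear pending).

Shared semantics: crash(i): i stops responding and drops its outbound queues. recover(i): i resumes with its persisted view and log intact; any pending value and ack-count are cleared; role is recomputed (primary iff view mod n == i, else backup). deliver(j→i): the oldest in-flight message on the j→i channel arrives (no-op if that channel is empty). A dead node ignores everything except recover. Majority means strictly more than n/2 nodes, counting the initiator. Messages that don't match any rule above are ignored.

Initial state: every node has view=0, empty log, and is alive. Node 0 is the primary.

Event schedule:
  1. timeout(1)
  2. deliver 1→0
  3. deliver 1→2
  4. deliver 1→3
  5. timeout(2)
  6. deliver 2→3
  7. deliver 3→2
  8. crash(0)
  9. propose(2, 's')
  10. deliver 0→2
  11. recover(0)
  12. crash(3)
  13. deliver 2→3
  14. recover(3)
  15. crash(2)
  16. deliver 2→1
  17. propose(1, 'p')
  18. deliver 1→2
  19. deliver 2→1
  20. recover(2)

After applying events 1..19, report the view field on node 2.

[1] timeout(1) → N1(prim v1 [-])
[2] deliver 1→0 → N0(back v1 [-])
[3] deliver 1→2 → N2(back v1 [-])
[4] deliver 1→3 → N3(back v1 [-])
[5] timeout(2) → N2(prim v2 [-])
[6] deliver 2→3 → N3(back v2 [-])
[7] deliver 3→2 → ∅
[8] crash(0) → N0(✗back v1 [-])
[9] propose(2,'s') → ∅
[10] deliver 0→2 → ∅
[11] recover(0) → N0(back v1 [-])
[12] crash(3) → N3(✗back v2 [-])
[13] deliver 2→3 → ∅
[14] recover(3) → N3(back v2 [-])
[15] crash(2) → N2(✗prim v2 [-])
[16] deliver 2→1 → ∅
[17] propose(1,'p') → ∅
[18] deliver 1→2 → ∅
[19] deliver 2→1 → ∅

2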